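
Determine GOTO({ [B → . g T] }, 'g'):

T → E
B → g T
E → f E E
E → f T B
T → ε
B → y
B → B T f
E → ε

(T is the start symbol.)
{ [B → g . T], [E → . f E E], [E → . f T B], [E → .], [T → . E], [T → .] }

GOTO(I, 'g') = CLOSURE({ [A → αX.β] : [A → α.Xβ] ∈ I, X = 'g' })

Items with dot before 'g', with the dot advanced:
  [B → . g T] → [B → g . T]
Closure of the advanced items:
  [B → g . T] has the dot before T: add [T → . E], [T → .]
  [T → . E] has the dot before E: add [E → . f E E], [E → . f T B], [E → .]

GOTO = { [B → g . T], [E → . f E E], [E → . f T B], [E → .], [T → . E], [T → .] }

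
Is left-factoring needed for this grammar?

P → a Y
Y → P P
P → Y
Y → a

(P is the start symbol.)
Left-factoring is needed when two productions for the same non-terminal
share a common prefix on the right-hand side.

Productions for P:
  P → a Y
  P → Y
Productions for Y:
  Y → P P
  Y → a

No common prefixes found.

Answer: No, left-factoring is not needed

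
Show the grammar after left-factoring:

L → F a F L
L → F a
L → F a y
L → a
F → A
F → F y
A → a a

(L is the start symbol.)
Left-factoring transforms A → αβ₁ | αβ₂ into A → αA' and A' → β₁ | β₂
(α is the longest common prefix among the alternatives). Repeat until
no nonterminal has two alternatives with a common prefix.

Round 1: L has alternatives sharing prefix 'F a'. Introduce L': L → F a L'
  Add: L' → F L
  Add: L' → ε
  Add: L' → y

No remaining common prefixes — done.

Resulting grammar:
L → F a L'
L' → F L
L' → ε
L' → y
L → a
F → A
F → F y
A → a a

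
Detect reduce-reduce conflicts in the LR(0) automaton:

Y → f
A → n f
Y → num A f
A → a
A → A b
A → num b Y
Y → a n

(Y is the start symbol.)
No reduce-reduce conflicts

A reduce-reduce conflict occurs when an LR(0) state has two complete items [A → α .] and [B → β .] — both call for a reduction, and with no lookahead the parser cannot choose between them.

Augment with Y' → Y and build the canonical LR(0) collection (I0 = CLOSURE({[Y' → . Y]}), then GOTO on every symbol after a dot until no new states appear). It has 15 states:
  I0: { [Y → . a n], [Y → . f], [Y → . num A f], [Y' → . Y] }  — shift
  I1: { [Y' → Y .] }  — accept
  I2: { [Y → a . n] }  — shift
  I3: { [Y → f .] }  — reduce
  I4: { [A → . A b], [A → . a], [A → . n f], [A → . num b Y], [Y → num . A f] }  — shift
  I5: { [A → A . b], [Y → num A . f] }  — shift
  I6: { [A → a .] }  — reduce
  I7: { [A → n . f] }  — shift
  I8: { [A → num . b Y] }  — shift
  I9: { [A → num b . Y], [Y → . a n], [Y → . f], [Y → . num A f] }  — shift
  I10: { [A → num b Y .] }  — reduce
  I11: { [A → n f .] }  — reduce
  I12: { [A → A b .] }  — reduce
  I13: { [Y → num A f .] }  — reduce
  I14: { [Y → a n .] }  — reduce

No state contains more than one complete item.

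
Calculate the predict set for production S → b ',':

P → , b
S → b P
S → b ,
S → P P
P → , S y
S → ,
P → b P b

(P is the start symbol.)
PREDICT(S → b ',') = (FIRST(RHS) \ {ε}) ∪ (FOLLOW(S) if ε ∈ FIRST(RHS), i.e. RHS ⇒* ε)
FIRST(b ',') = { 'b' }
ε ∉ FIRST(b ','), so FOLLOW(S) is not added.
PREDICT(S → b ',') = { 'b' }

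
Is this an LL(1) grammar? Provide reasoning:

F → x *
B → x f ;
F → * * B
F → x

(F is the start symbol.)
A grammar is LL(1) if for each non-terminal N with multiple productions, the predict sets of those productions are pairwise disjoint, where PREDICT(N → α) = (FIRST(α) \ {ε}) ∪ (FOLLOW(N) if α ⇒* ε).

For F:
  PREDICT(F → x '*') = { 'x' }
  PREDICT(F → '*' '*' B) = { '*' }
  PREDICT(F → x) = { 'x' }
B has a single production, so nothing to check there.

Conflict found: Predict set conflict for F: { 'x' }
The grammar is NOT LL(1).

Answer: No. Predict set conflict for F: { 'x' }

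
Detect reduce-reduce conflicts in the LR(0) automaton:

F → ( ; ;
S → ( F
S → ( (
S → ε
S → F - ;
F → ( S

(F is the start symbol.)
A reduce-reduce conflict occurs when an LR(0) state has two complete items [A → α .] and [B → β .] — both call for a reduction, and with no lookahead the parser cannot choose between them.

Augment with F' → F and build the canonical LR(0) collection (I0 = CLOSURE({[F' → . F]}), then GOTO on every symbol after a dot until no new states appear). It has 12 states:
  I0: { [F → . ( ; ;], [F → . ( S], [F' → . F] }  — shift
  I1: { [F → ( . ; ;], [F → ( . S], [F → . ( ; ;], [F → . ( S], [S → . ( (], [S → . ( F], [S → . F - ;], [S → .] }  — shift, reduce
  I2: { [F' → F .] }  — accept
  I3: { [F → ( . ; ;], [F → ( . S], [F → . ( ; ;], [F → . ( S], [S → ( . (], [S → ( . F], [S → . ( (], [S → . ( F], [S → . F - ;], [S → .] }  — shift, reduce
  I4: { [F → ( ; . ;] }  — shift
  I5: { [S → F . - ;] }  — shift
  I6: { [F → ( S .] }  — reduce
  I7: { [S → F - . ;] }  — shift
  I8: { [S → F - ; .] }  — reduce
  I9: { [F → ( ; ; .] }  — reduce
  I10: { [F → ( . ; ;], [F → ( . S], [F → . ( ; ;], [F → . ( S], [S → ( ( .], [S → ( . (], [S → ( . F], [S → . ( (], [S → . ( F], [S → . F - ;], [S → .] }  — shift, 2 reduces
  I11: { [S → ( F .], [S → F . - ;] }  — shift, reduce

I10 contains complete items [S → .], [S → ( ( .] — reduce-reduce conflict.

Answer: Yes — I10: [S → .] vs [S → ( ( .]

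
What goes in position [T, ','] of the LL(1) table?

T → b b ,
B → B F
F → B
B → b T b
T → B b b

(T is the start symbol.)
To find M[T, ','], we find productions for T where ',' is in the predict set (PREDICT(N → α) = (FIRST(α) \ {ε}) ∪ (FOLLOW(N) if α ⇒* ε)).

Relevant sets:
  FIRST(B) = { 'b' }

T → b b ,: PREDICT = { 'b' }
T → B b b: PREDICT = { 'b' }

M[T, ','] is empty (no production applies)

Answer: Empty (error entry)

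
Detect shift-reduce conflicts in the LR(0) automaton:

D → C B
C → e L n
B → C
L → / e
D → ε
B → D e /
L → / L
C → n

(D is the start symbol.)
A shift-reduce conflict occurs when an LR(0) state has both:
  - a complete (reduce) item [A → α .] (dot at the end), and
  - a shift item [B → β . c γ] (dot before a terminal).

Augment with D' → D and build the canonical LR(0) collection (I0 = CLOSURE({[D' → . D]}), then GOTO on every symbol after a dot until no new states appear). It has 15 states:
  I0: { [C → . e L n], [C → . n], [D → . C B], [D → .], [D' → . D] }  — shift, reduce
  I1: { [B → . C], [B → . D e /], [C → . e L n], [C → . n], [D → . C B], [D → .], [D → C . B] }  — shift, reduce
  I2: { [D' → D .] }  — accept
  I3: { [C → e . L n], [L → . / L], [L → . / e] }  — shift
  I4: { [C → n .] }  — reduce
  I5: { [L → . / L], [L → . / e], [L → / . L], [L → / . e] }  — shift
  I6: { [C → e L . n] }  — shift
  I7: { [C → e L n .] }  — reduce
  I8: { [L → / L .] }  — reduce
  I9: { [L → / e .] }  — reduce
  I10: { [D → C B .] }  — reduce
  I11: { [B → . C], [B → . D e /], [B → C .], [C → . e L n], [C → . n], [D → . C B], [D → .], [D → C . B] }  — shift, 2 reduces
  I12: { [B → D . e /] }  — shift
  I13: { [B → D e . /] }  — shift
  I14: { [B → D e / .] }  — reduce

I0 contains reduce item [D → .] and shift items [C → . e L n], [C → . n] — shift-reduce conflict.
I1 contains reduce item [D → .] and shift items [C → . e L n], [C → . n] — shift-reduce conflict.
I11 contains reduce items [B → C .], [D → .] and shift items [C → . e L n], [C → . n] — shift-reduce conflict.

Answer: Yes — I0: [D → .] vs [C → . e L n]; I1: [D → .] vs [C → . e L n]; I11: [B → C .] vs [C → . e L n]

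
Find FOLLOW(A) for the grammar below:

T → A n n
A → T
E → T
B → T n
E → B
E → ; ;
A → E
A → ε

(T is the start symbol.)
{ 'n' }

To compute FOLLOW(A), find every occurrence of A on a right-hand side N → α A β: add FIRST(β) \ {ε}, and if β is empty or nullable also add FOLLOW(N). Iterate to a fixed point.

In T → A n n: A is followed by n n, add FIRST(n n) \ {ε} = { 'n' }

Taking the union: FOLLOW(A) = { 'n' }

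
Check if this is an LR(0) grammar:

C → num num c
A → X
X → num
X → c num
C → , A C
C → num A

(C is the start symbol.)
Augment with C' → C and build the canonical LR(0) collection (I0 = CLOSURE({[C' → . C]}), then GOTO on every symbol after a dot until no new states appear). It has 13 states:
  I0: { [C → . , A C], [C → . num A], [C → . num num c], [C' → . C] }  — shift
  I1: { [A → . X], [C → , . A C], [X → . c num], [X → . num] }  — shift
  I2: { [C' → C .] }  — accept
  I3: { [A → . X], [C → num . A], [C → num . num c], [X → . c num], [X → . num] }  — shift
  I4: { [C → num A .] }  — reduce
  I5: { [A → X .] }  — reduce
  I6: { [X → c . num] }  — shift
  I7: { [C → num num . c], [X → num .] }  — shift, reduce
  I8: { [C → num num c .] }  — reduce
  I9: { [X → c num .] }  — reduce
  I10: { [C → , A . C], [C → . , A C], [C → . num A], [C → . num num c] }  — shift
  I11: { [X → num .] }  — reduce
  I12: { [C → , A C .] }  — reduce

Conflict in state I7:
  Shift-reduce conflict between [X → num .] and [C → num num . c]
So the grammar is NOT LR(0).

Answer: No. Shift-reduce conflict between [X → num .] and [C → num num . c]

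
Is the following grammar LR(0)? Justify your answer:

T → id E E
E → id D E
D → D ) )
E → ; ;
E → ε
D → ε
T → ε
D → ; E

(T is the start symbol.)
No. Shift-reduce conflict between [T → .] and [T → . id E E]

Augment with T' → T and build the canonical LR(0) collection (I0 = CLOSURE({[T' → . T]}), then GOTO on every symbol after a dot until no new states appear). It has 14 states:
  I0: { [T → . id E E], [T → .], [T' → . T] }  — shift, reduce
  I1: { [T' → T .] }  — accept
  I2: { [E → . ; ;], [E → . id D E], [E → .], [T → id . E E] }  — shift, reduce
  I3: { [E → ; . ;] }  — shift
  I4: { [E → . ; ;], [E → . id D E], [E → .], [T → id E . E] }  — shift, reduce
  I5: { [D → . ; E], [D → . D ) )], [D → .], [E → id . D E] }  — shift, reduce
  I6: { [D → ; . E], [E → . ; ;], [E → . id D E], [E → .] }  — shift, reduce
  I7: { [D → D . ) )], [E → . ; ;], [E → . id D E], [E → .], [E → id D . E] }  — shift, reduce
  I8: { [D → D ) . )] }  — shift
  I9: { [E → id D E .] }  — reduce
  I10: { [D → D ) ) .] }  — reduce
  I11: { [D → ; E .] }  — reduce
  I12: { [T → id E E .] }  — reduce
  I13: { [E → ; ; .] }  — reduce

Conflict in state I0:
  Shift-reduce conflict between [T → .] and [T → . id E E]
So the grammar is NOT LR(0).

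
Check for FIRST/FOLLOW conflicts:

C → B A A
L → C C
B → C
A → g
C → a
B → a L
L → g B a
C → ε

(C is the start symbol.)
A FIRST/FOLLOW conflict occurs when a non-terminal N has a nullable alternative N → β (β ⇒* ε) and another alternative N → α with FIRST(α) ∩ FOLLOW(N) ≠ ∅: on such a lookahead the parser cannot decide between expanding α and letting N vanish via β.

Nullable non-terminals: B, C, L.
FIRST sets used below: FIRST(C) = { 'a', 'g', ε }, FIRST(B) = { 'a', 'g', ε }, FIRST(A) = { 'g' }

B: nullable alternative(s) B → C; FOLLOW(B) = { 'a', 'g' }
  B → C: FIRST \ {ε} = { 'a', 'g' } — this is the only nullable alternative, skip
  B → a L: FIRST \ {ε} = { 'a' } — overlaps FOLLOW(B) on { 'a' }: CONFLICT

C: nullable alternative(s) C → ε; FOLLOW(C) = { $, 'a', 'g' }
  C → B A A: FIRST \ {ε} = { 'a', 'g' } — overlaps FOLLOW(C) on { 'a', 'g' }: CONFLICT
  C → a: FIRST \ {ε} = { 'a' } — overlaps FOLLOW(C) on { 'a' }: CONFLICT
  C → ε: FIRST \ {ε} = { } — this is the only nullable alternative, skip

L: nullable alternative(s) L → C C; FOLLOW(L) = { 'a', 'g' }
  L → C C: FIRST \ {ε} = { 'a', 'g' } — this is the only nullable alternative, skip
  L → g B a: FIRST \ {ε} = { 'g' } — overlaps FOLLOW(L) on { 'g' }: CONFLICT

A has no nullable alternative, so no FIRST/FOLLOW check is needed there.

So the grammar has 4 FIRST/FOLLOW conflicts (marked CONFLICT above).

Answer: Yes. C → B A A with FOLLOW(C) on { 'a', 'g' }; C → a with FOLLOW(C) on { 'a' }; L → g B a with FOLLOW(L) on { 'g' }; B → a L with FOLLOW(B) on { 'a' }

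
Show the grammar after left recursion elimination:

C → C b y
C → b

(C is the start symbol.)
C is directly left-recursive. The standard transformation for
  A → A α₁ | ... | A α_m | β₁ | ... | β_n
is
  A  → β₁ A' | ... | β_n A'
  A' → α₁ A' | ... | α_m A' | ε

C → b becomes C → b C'
C → C b y becomes C' → b y C'
Add C' → ε

Resulting grammar:
C → b C'
C' → b y C'
C' → ε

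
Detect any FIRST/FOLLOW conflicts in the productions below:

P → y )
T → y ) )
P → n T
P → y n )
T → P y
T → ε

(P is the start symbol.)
A FIRST/FOLLOW conflict occurs when a non-terminal N has a nullable alternative N → β (β ⇒* ε) and another alternative N → α with FIRST(α) ∩ FOLLOW(N) ≠ ∅: on such a lookahead the parser cannot decide between expanding α and letting N vanish via β.

Nullable non-terminals: T.
FIRST sets used below: FIRST(P) = { 'n', 'y' }

T: nullable alternative(s) T → ε; FOLLOW(T) = { $, 'y' }
  T → y ) ): FIRST \ {ε} = { 'y' } — overlaps FOLLOW(T) on { 'y' }: CONFLICT
  T → P y: FIRST \ {ε} = { 'n', 'y' } — overlaps FOLLOW(T) on { 'y' }: CONFLICT
  T → ε: FIRST \ {ε} = { } — this is the only nullable alternative, skip

P has no nullable alternative, so no FIRST/FOLLOW check is needed there.

So the grammar has 2 FIRST/FOLLOW conflicts (marked CONFLICT above).

Answer: Yes. T → y ')' ')' with FOLLOW(T) on { 'y' }; T → P y with FOLLOW(T) on { 'y' }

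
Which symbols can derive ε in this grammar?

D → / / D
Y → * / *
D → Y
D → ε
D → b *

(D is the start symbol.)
{ 'D' }

ε-productions: D → ε
So D is immediately nullable.
No further non-terminal can be added: every production for the remaining non-terminals contains a terminal or a non-nullable non-terminal.
Nullable = { 'D' }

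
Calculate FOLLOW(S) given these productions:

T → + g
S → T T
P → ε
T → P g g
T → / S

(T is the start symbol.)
{ $, '+', '/', 'g' }

In T → / S: S is at the end, add FOLLOW(T)

The FOLLOW sets referred to above (computed the same way, to a fixed point):
  FOLLOW(T) = { $, '+', '/', 'g' }

Taking the union: FOLLOW(S) = { $, '+', '/', 'g' }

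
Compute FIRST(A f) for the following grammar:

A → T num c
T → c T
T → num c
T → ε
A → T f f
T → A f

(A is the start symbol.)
{ 'c', 'f', 'num' }

FIRST sets of the non-terminals involved (from the grammar, by fixed-point iteration):
  FIRST(A) = { 'c', 'f', 'num' }

To compute FIRST(A f), process the symbols left to right:
Symbol A is a non-terminal. Add FIRST(A) \ {ε} = { 'c', 'f', 'num' }
A is not nullable (ε ∉ FIRST(A)), so stop here.
FIRST(A f) = { 'c', 'f', 'num' }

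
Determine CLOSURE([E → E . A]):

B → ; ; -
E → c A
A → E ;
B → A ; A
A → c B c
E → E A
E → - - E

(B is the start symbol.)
To compute CLOSURE, for each item [A → α.Bβ] where B is a non-terminal, add [B → .γ] for all productions B → γ; repeat for the newly added items until nothing changes.

Start with: [E → E . A]
  [E → E . A] has the dot before A: add [A → . E ;], [A → . c B c]
  [A → . E ;] has the dot before E: add [E → . c A], [E → . E A], [E → . - - E]
No further items can be added.

CLOSURE = { [A → . E ;], [A → . c B c], [E → . - - E], [E → . E A], [E → . c A], [E → E . A] }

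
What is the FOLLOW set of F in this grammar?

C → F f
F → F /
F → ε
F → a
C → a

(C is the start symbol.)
{ '/', 'f' }

To compute FOLLOW(F), find every occurrence of F on a right-hand side N → α F β: add FIRST(β) \ {ε}, and if β is empty or nullable also add FOLLOW(N). Iterate to a fixed point.

In C → F f: F is followed by f, add FIRST(f) \ {ε} = { 'f' }
In F → F /: F is followed by '/', add FIRST('/') \ {ε} = { '/' }

Taking the union: FOLLOW(F) = { '/', 'f' }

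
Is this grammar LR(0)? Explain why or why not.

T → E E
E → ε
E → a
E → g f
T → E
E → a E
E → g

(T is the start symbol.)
No. Shift-reduce conflict between [E → .] and [E → . a]

Augment with T' → T and build the canonical LR(0) collection (I0 = CLOSURE({[T' → . T]}), then GOTO on every symbol after a dot until no new states appear). It has 8 states:
  I0: { [E → . a E], [E → . a], [E → . g f], [E → . g], [E → .], [T → . E E], [T → . E], [T' → . T] }  — shift, reduce
  I1: { [E → . a E], [E → . a], [E → . g f], [E → . g], [E → .], [T → E . E], [T → E .] }  — shift, 2 reduces
  I2: { [T' → T .] }  — accept
  I3: { [E → . a E], [E → . a], [E → . g f], [E → . g], [E → .], [E → a . E], [E → a .] }  — shift, 2 reduces
  I4: { [E → g . f], [E → g .] }  — shift, reduce
  I5: { [E → g f .] }  — reduce
  I6: { [E → a E .] }  — reduce
  I7: { [T → E E .] }  — reduce

Conflict in state I0:
  Shift-reduce conflict between [E → .] and [E → . a]
So the grammar is NOT LR(0).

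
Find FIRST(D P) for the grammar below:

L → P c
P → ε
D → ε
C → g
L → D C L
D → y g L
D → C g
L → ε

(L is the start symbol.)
{ 'g', 'y', ε }

FIRST sets of the non-terminals involved (from the grammar, by fixed-point iteration):
  FIRST(D) = { 'g', 'y', ε }
  FIRST(P) = { ε }

To compute FIRST(D P), process the symbols left to right:
Symbol D is a non-terminal. Add FIRST(D) \ {ε} = { 'g', 'y' }
D is nullable (ε ∈ FIRST(D)), continue to the next symbol.
Symbol P is a non-terminal. Add FIRST(P) \ {ε} = { }
P is nullable (ε ∈ FIRST(P)), continue to the next symbol.
All symbols are nullable, so ε is in the result.
FIRST(D P) = { 'g', 'y', ε }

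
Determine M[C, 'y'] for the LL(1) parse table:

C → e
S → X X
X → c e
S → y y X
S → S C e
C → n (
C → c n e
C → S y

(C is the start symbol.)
To find M[C, 'y'], we find productions for C where 'y' is in the predict set (PREDICT(N → α) = (FIRST(α) \ {ε}) ∪ (FOLLOW(N) if α ⇒* ε)).

Relevant sets:
  FIRST(S) = { 'c', 'y' }

C → e: PREDICT = { 'e' }
C → n (: PREDICT = { 'n' }
C → c n e: PREDICT = { 'c' }
C → S y: PREDICT = { 'c', 'y' }
  'y' is in predict set, so this production goes in M[C, 'y']

M[C, 'y'] = C → S y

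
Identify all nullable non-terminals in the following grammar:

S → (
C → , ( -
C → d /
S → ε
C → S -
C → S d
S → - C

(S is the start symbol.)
{ 'S' }

A non-terminal is nullable if it can derive ε (the empty string): either it has an ε-production, or it has a production whose right-hand side consists entirely of nullable non-terminals.

ε-productions: S → ε
So S is immediately nullable.
No further non-terminal can be added: every production for the remaining non-terminals contains a terminal or a non-nullable non-terminal.
Nullable = { 'S' }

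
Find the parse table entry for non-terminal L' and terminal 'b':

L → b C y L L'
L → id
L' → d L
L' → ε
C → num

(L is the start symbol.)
Empty (error entry)

To find M[L', 'b'], we find productions for L' where 'b' is in the predict set (PREDICT(N → α) = (FIRST(α) \ {ε}) ∪ (FOLLOW(N) if α ⇒* ε)).

Relevant sets:
  FOLLOW(L') = { $, 'd' }

L' → d L: PREDICT = { 'd' }
L' → ε: PREDICT = { $, 'd' }

M[L', 'b'] is empty (no production applies)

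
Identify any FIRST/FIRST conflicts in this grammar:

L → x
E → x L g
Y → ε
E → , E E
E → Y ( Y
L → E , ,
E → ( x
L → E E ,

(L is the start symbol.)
Yes. L → x / L → E ',' ',' on { 'x' }; L → x / L → E E ',' on { 'x' }; L → E ',' ',' / L → E E ',' on { '(', ',', 'x' }; E → Y '(' Y / E → '(' x on { '(' }

FIRST sets of the non-terminals at (or reachable through a nullable prefix from) the front of some alternative:
  FIRST(E) = { '(', ',', 'x' }
  FIRST(Y) = { ε }

Productions for L:
  L → x: FIRST = { 'x' }
  L → E , ,: FIRST = { '(', ',', 'x' }
  L → E E ,: FIRST = { '(', ',', 'x' }
Productions for E:
  E → x L g: FIRST = { 'x' }
  E → , E E: FIRST = { ',' }
  E → Y ( Y: FIRST = { '(' }
  E → ( x: FIRST = { '(' }
Y has only one production, so no FIRST/FIRST conflict is possible there.

Conflict for L: L → x and L → E , ,
  Overlap: { 'x' }
Conflict for L: L → x and L → E E ,
  Overlap: { 'x' }
Conflict for L: L → E , , and L → E E ,
  Overlap: { '(', ',', 'x' }
Conflict for E: E → Y ( Y and E → ( x
  Overlap: { '(' }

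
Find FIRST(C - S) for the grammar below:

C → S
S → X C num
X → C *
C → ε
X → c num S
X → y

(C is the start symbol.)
{ '*', '-', 'c', 'y' }

FIRST sets of the non-terminals involved (from the grammar, by fixed-point iteration):
  FIRST(C) = { '*', 'c', 'y', ε }

To compute FIRST(C - S), process the symbols left to right:
Symbol C is a non-terminal. Add FIRST(C) \ {ε} = { '*', 'c', 'y' }
C is nullable (ε ∈ FIRST(C)), continue to the next symbol.
Symbol - is a terminal. Add '-' and stop.
FIRST(C - S) = { '*', '-', 'c', 'y' }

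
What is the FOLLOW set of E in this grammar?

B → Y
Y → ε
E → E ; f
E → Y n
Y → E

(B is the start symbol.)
{ $, ';', 'n' }

In E → E ; f: E is followed by ';' f, add FIRST(';' f) \ {ε} = { ';' }
In Y → E: E is at the end, add FOLLOW(Y)

The FOLLOW sets referred to above (computed the same way, to a fixed point):
  FOLLOW(Y) = { $, 'n' }

Taking the union: FOLLOW(E) = { $, ';', 'n' }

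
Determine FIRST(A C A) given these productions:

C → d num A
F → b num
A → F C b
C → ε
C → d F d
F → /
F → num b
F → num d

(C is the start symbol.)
{ '/', 'b', 'num' }

FIRST sets of the non-terminals involved (from the grammar, by fixed-point iteration):
  FIRST(A) = { '/', 'b', 'num' }

To compute FIRST(A C A), process the symbols left to right:
Symbol A is a non-terminal. Add FIRST(A) \ {ε} = { '/', 'b', 'num' }
A is not nullable (ε ∉ FIRST(A)), so stop here.
FIRST(A C A) = { '/', 'b', 'num' }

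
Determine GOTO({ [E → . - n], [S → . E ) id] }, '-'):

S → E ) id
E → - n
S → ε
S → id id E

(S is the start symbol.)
GOTO(I, '-') = CLOSURE({ [A → αX.β] : [A → α.Xβ] ∈ I, X = '-' })

Items with dot before '-', with the dot advanced:
  [E → . - n] → [E → - . n]
Closure adds nothing (no advanced item has the dot before a non-terminal).

GOTO = { [E → - . n] }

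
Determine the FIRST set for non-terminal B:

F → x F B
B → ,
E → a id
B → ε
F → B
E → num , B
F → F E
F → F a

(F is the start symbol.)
From B → ,:
  - ',' is a terminal: add ',' and stop
From B → ε:
  - ε-production, so ε ∈ FIRST(B)

Collecting: FIRST(B) = { ',', ε }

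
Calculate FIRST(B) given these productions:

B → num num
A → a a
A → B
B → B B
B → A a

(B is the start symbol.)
FIRST sets of the other non-terminals involved (by the same procedure, iterated to a fixed point):
  FIRST(A) = { 'a', 'num' }

From B → num num:
  - num is a terminal: add 'num' and stop
From B → B B:
  - B is the symbol being defined: contributes nothing new
    B is not nullable, so stop
From B → A a:
  - A is a non-terminal: add FIRST(A) \ {ε} = { 'a', 'num' }
    A is not nullable, so stop

Collecting: FIRST(B) = { 'a', 'num' }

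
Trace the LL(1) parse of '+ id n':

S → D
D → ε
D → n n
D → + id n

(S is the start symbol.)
LL(1) parsing maintains a stack (initially the start symbol over $) and the input. At each step: if the stack top is a terminal, match it against the current input token; if it is a non-terminal N, replace it with the RHS of M[N, lookahead] (the unique production whose predict set contains the lookahead).

Stack is shown with the top on the left.

Stack     Input     Action
--------------------------
S $       + id n $  output S → D
D $       + id n $  output D → + id n
+ id n $  + id n $  match '+'
id n $    id n $    match 'id'
n $       n $       match 'n'
$         $         accept

The string is accepted.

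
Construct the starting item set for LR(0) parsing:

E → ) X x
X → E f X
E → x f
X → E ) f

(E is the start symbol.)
First, augment the grammar with E' → E
I₀ = CLOSURE({ [E' → . E] }):
  [E' → . E] has the dot before E: add [E → . ) X x], [E → . x f]
No further items can be added.

I₀ = { [E → . ) X x], [E → . x f], [E' → . E] }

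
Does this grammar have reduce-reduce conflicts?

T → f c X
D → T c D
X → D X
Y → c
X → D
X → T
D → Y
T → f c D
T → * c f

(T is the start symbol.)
Augment with T' → T and build the canonical LR(0) collection (I0 = CLOSURE({[T' → . T]}), then GOTO on every symbol after a dot until no new states appear). It has 17 states:
  I0: { [T → . * c f], [T → . f c D], [T → . f c X], [T' → . T] }  — shift
  I1: { [T → * . c f] }  — shift
  I2: { [T' → T .] }  — accept
  I3: { [T → f . c D], [T → f . c X] }  — shift
  I4: { [D → . T c D], [D → . Y], [T → . * c f], [T → . f c D], [T → . f c X], [T → f c . D], [T → f c . X], [X → . D X], [X → . D], [X → . T], [Y → . c] }  — shift
  I5: { [D → . T c D], [D → . Y], [T → . * c f], [T → . f c D], [T → . f c X], [T → f c D .], [X → . D X], [X → . D], [X → . T], [X → D . X], [X → D .], [Y → . c] }  — shift, 2 reduces
  I6: { [D → T . c D], [X → T .] }  — shift, reduce
  I7: { [T → f c X .] }  — reduce
  I8: { [D → Y .] }  — reduce
  I9: { [Y → c .] }  — reduce
  I10: { [D → . T c D], [D → . Y], [D → T c . D], [T → . * c f], [T → . f c D], [T → . f c X], [Y → . c] }  — shift
  I11: { [D → T c D .] }  — reduce
  I12: { [D → T . c D] }  — shift
  I13: { [D → . T c D], [D → . Y], [T → . * c f], [T → . f c D], [T → . f c X], [X → . D X], [X → . D], [X → . T], [X → D . X], [X → D .], [Y → . c] }  — shift, reduce
  I14: { [X → D X .] }  — reduce
  I15: { [T → * c . f] }  — shift
  I16: { [T → * c f .] }  — reduce

I5 contains complete items [T → f c D .], [X → D .] — reduce-reduce conflict.

Answer: Yes — I5: [T → f c D .] vs [X → D .]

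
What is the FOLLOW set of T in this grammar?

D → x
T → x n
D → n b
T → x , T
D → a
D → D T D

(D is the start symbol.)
{ 'a', 'n', 'x' }

In T → x , T: T is at the end; this adds FOLLOW(T) to itself — nothing new
In D → D T D: T is followed by D, add FIRST(D) \ {ε} = { 'a', 'n', 'x' }

Taking the union: FOLLOW(T) = { 'a', 'n', 'x' }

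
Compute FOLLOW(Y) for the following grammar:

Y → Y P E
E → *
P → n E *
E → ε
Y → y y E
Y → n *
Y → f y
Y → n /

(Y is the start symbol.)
{ $, 'n' }

To compute FOLLOW(Y), find every occurrence of Y on a right-hand side N → α Y β: add FIRST(β) \ {ε}, and if β is empty or nullable also add FOLLOW(N). Iterate to a fixed point.

Y is the start symbol, so $ ∈ FOLLOW(Y).
In Y → Y P E: Y is followed by P E, add FIRST(P E) \ {ε} = { 'n' }

Taking the union: FOLLOW(Y) = { $, 'n' }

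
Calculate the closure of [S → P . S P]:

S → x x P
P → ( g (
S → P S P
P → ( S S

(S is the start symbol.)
To compute CLOSURE, for each item [A → α.Bβ] where B is a non-terminal, add [B → .γ] for all productions B → γ; repeat for the newly added items until nothing changes.

Start with: [S → P . S P]
  [S → P . S P] has the dot before S: add [S → . x x P], [S → . P S P]
  [S → . P S P] has the dot before P: add [P → . ( g (], [P → . ( S S]
No further items can be added.

CLOSURE = { [P → . ( S S], [P → . ( g (], [S → . P S P], [S → . x x P], [S → P . S P] }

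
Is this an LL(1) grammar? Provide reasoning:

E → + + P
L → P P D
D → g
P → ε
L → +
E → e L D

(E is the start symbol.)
A grammar is LL(1) if for each non-terminal N with multiple productions, the predict sets of those productions are pairwise disjoint, where PREDICT(N → α) = (FIRST(α) \ {ε}) ∪ (FOLLOW(N) if α ⇒* ε).

Relevant sets:
  FIRST(P) = { ε }
  FIRST(D) = { 'g' }

For E:
  PREDICT(E → '+' '+' P) = { '+' }
  PREDICT(E → e L D) = { 'e' }
For L:
  PREDICT(L → P P D) = { 'g' }
  PREDICT(L → '+') = { '+' }
D, P have a single production, so nothing to check there.

All predict sets are disjoint. The grammar IS LL(1).

Answer: Yes, the grammar is LL(1).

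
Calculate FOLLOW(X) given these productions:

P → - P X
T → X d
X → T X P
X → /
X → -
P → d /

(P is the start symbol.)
To compute FOLLOW(X), find every occurrence of X on a right-hand side N → α X β: add FIRST(β) \ {ε}, and if β is empty or nullable also add FOLLOW(N). Iterate to a fixed point.

In P → - P X: X is at the end, add FOLLOW(P)
In T → X d: X is followed by d, add FIRST(d) \ {ε} = { 'd' }
In X → T X P: X is followed by P, add FIRST(P) \ {ε} = { '-', 'd' }

The FOLLOW sets referred to above (computed the same way, to a fixed point):
  FOLLOW(P) = { $, '-', '/', 'd' }

Taking the union: FOLLOW(X) = { $, '-', '/', 'd' }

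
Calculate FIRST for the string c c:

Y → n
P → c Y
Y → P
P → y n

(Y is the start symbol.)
{ 'c' }

To compute FIRST(c c), process the symbols left to right:
Symbol c is a terminal. Add 'c' and stop.
FIRST(c c) = { 'c' }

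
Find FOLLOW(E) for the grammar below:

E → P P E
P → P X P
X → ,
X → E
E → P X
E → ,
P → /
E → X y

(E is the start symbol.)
E is the start symbol, so $ ∈ FOLLOW(E).
In E → P P E: E is at the end; this adds FOLLOW(E) to itself — nothing new
In X → E: E is at the end, add FOLLOW(X)

The FOLLOW sets referred to above (computed the same way, to a fixed point):
  FOLLOW(X) = { $, '/', 'y' }

Taking the union: FOLLOW(E) = { $, '/', 'y' }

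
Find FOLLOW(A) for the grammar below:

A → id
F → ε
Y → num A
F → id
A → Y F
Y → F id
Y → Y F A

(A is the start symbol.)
{ $, 'id', 'num' }

To compute FOLLOW(A), find every occurrence of A on a right-hand side N → α A β: add FIRST(β) \ {ε}, and if β is empty or nullable also add FOLLOW(N). Iterate to a fixed point.

A is the start symbol, so $ ∈ FOLLOW(A).
In Y → num A: A is at the end, add FOLLOW(Y)
In Y → Y F A: A is at the end, add FOLLOW(Y)

The FOLLOW sets referred to above (computed the same way, to a fixed point):
  FOLLOW(Y) = { $, 'id', 'num' }

Taking the union: FOLLOW(A) = { $, 'id', 'num' }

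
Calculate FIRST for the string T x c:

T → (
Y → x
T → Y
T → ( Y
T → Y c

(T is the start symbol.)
{ '(', 'x' }

FIRST sets of the non-terminals involved (from the grammar, by fixed-point iteration):
  FIRST(T) = { '(', 'x' }

To compute FIRST(T x c), process the symbols left to right:
Symbol T is a non-terminal. Add FIRST(T) \ {ε} = { '(', 'x' }
T is not nullable (ε ∉ FIRST(T)), so stop here.
FIRST(T x c) = { '(', 'x' }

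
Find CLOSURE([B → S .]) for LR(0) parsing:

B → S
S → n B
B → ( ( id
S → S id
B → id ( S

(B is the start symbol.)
To compute CLOSURE, for each item [A → α.Bβ] where B is a non-terminal, add [B → .γ] for all productions B → γ; repeat for the newly added items until nothing changes.

Start with: [B → S .]
The dot is at the end, so nothing is added.

CLOSURE = { [B → S .] }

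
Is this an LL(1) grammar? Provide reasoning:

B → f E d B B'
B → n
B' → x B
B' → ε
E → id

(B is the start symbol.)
A grammar is LL(1) if for each non-terminal N with multiple productions, the predict sets of those productions are pairwise disjoint, where PREDICT(N → α) = (FIRST(α) \ {ε}) ∪ (FOLLOW(N) if α ⇒* ε).

Relevant sets:
  FOLLOW(B') = { $, 'x' }

For B:
  PREDICT(B → f E d B B') = { 'f' }
  PREDICT(B → n) = { 'n' }
For B':
  PREDICT(B' → x B) = { 'x' }
  PREDICT(B' → ε) = { $, 'x' }
E has a single production, so nothing to check there.

Conflict found: Predict set conflict for B': { 'x' }
The grammar is NOT LL(1).

Answer: No. Predict set conflict for B': { 'x' }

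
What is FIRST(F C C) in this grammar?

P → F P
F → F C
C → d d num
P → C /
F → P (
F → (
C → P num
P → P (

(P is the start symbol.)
FIRST sets of the non-terminals involved (from the grammar, by fixed-point iteration):
  FIRST(F) = { '(', 'd' }

To compute FIRST(F C C), process the symbols left to right:
Symbol F is a non-terminal. Add FIRST(F) \ {ε} = { '(', 'd' }
F is not nullable (ε ∉ FIRST(F)), so stop here.
FIRST(F C C) = { '(', 'd' }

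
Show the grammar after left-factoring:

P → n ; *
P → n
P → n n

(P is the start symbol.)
Left-factoring transforms A → αβ₁ | αβ₂ into A → αA' and A' → β₁ | β₂
(α is the longest common prefix among the alternatives). Repeat until
no nonterminal has two alternatives with a common prefix.

Round 1: P has alternatives sharing prefix 'n'. Introduce P': P → n P'
  Add: P' → ; *
  Add: P' → ε
  Add: P' → n

No remaining common prefixes — done.

Resulting grammar:
P → n P'
P' → ; *
P' → ε
P' → n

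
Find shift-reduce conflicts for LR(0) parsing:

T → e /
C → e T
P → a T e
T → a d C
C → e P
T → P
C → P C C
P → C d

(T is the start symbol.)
Yes — I2: [T → P .] vs [C → . e P]; I7: [C → e P .] vs [C → . e P]; I15: [C → P C C .] vs [P → C . d]; I18: [T → a d C .] vs [P → C . d]

Augment with T' → T and build the canonical LR(0) collection (I0 = CLOSURE({[T' → . T]}), then GOTO on every symbol after a dot until no new states appear). It has 19 states:
  I0: { [C → . P C C], [C → . e P], [C → . e T], [P → . C d], [P → . a T e], [T → . P], [T → . a d C], [T → . e /], [T' → . T] }  — shift
  I1: { [P → C . d] }  — shift
  I2: { [C → . P C C], [C → . e P], [C → . e T], [C → P . C C], [P → . C d], [P → . a T e], [T → P .] }  — shift, reduce
  I3: { [T' → T .] }  — accept
  I4: { [C → . P C C], [C → . e P], [C → . e T], [P → . C d], [P → . a T e], [P → a . T e], [T → . P], [T → . a d C], [T → . e /], [T → a . d C] }  — shift
  I5: { [C → . P C C], [C → . e P], [C → . e T], [C → e . P], [C → e . T], [P → . C d], [P → . a T e], [T → . P], [T → . a d C], [T → . e /], [T → e . /] }  — shift
  I6: { [T → e / .] }  — reduce
  I7: { [C → . P C C], [C → . e P], [C → . e T], [C → P . C C], [C → e P .], [P → . C d], [P → . a T e], [T → P .] }  — shift, 2 reduces
  I8: { [C → e T .] }  — reduce
  I9: { [C → . P C C], [C → . e P], [C → . e T], [C → P C . C], [P → . C d], [P → . a T e], [P → C . d] }  — shift
  I10: { [C → . P C C], [C → . e P], [C → . e T], [C → P . C C], [P → . C d], [P → . a T e] }  — shift
  I11: { [C → . P C C], [C → . e P], [C → . e T], [P → . C d], [P → . a T e], [P → a . T e], [T → . P], [T → . a d C], [T → . e /] }  — shift
  I12: { [C → . P C C], [C → . e P], [C → . e T], [C → e . P], [C → e . T], [P → . C d], [P → . a T e], [T → . P], [T → . a d C], [T → . e /] }  — shift
  I13: { [P → a T . e] }  — shift
  I14: { [P → a T e .] }  — reduce
  I15: { [C → P C C .], [P → C . d] }  — shift, reduce
  I16: { [P → C d .] }  — reduce
  I17: { [C → . P C C], [C → . e P], [C → . e T], [P → . C d], [P → . a T e], [T → a d . C] }  — shift
  I18: { [P → C . d], [T → a d C .] }  — shift, reduce

I2 contains reduce item [T → P .] and shift items [C → . e P], [C → . e T], [P → . a T e] — shift-reduce conflict.
I7 contains reduce items [C → e P .], [T → P .] and shift items [C → . e P], [C → . e T], [P → . a T e] — shift-reduce conflict.
I15 contains reduce item [C → P C C .] and shift item [P → C . d] — shift-reduce conflict.
I18 contains reduce item [T → a d C .] and shift item [P → C . d] — shift-reduce conflict.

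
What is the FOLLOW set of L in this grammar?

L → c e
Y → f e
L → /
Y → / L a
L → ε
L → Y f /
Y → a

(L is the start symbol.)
To compute FOLLOW(L), find every occurrence of L on a right-hand side N → α L β: add FIRST(β) \ {ε}, and if β is empty or nullable also add FOLLOW(N). Iterate to a fixed point.

L is the start symbol, so $ ∈ FOLLOW(L).
In Y → / L a: L is followed by a, add FIRST(a) \ {ε} = { 'a' }

Taking the union: FOLLOW(L) = { $, 'a' }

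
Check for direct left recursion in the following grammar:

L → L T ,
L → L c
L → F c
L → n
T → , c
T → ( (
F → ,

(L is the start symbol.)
Direct left recursion occurs when N → N α for some non-terminal N (the right-hand side begins with the left-hand side itself).

L → L T ,: LEFT RECURSIVE (starts with L)
L → L c: LEFT RECURSIVE (starts with L)
L → F c: starts with F
L → n: starts with n
T → , c: starts with ','
T → ( (: starts with '('
F → ,: starts with ','

The grammar has direct left recursion on: L.

Answer: Yes, L is left-recursive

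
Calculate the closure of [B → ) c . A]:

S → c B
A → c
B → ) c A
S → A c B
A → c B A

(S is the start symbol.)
Start with: [B → ) c . A]
  [B → ) c . A] has the dot before A: add [A → . c], [A → . c B A]
No further items can be added.

CLOSURE = { [A → . c B A], [A → . c], [B → ) c . A] }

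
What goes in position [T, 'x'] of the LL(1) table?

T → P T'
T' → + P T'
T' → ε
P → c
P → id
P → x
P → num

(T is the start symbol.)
T → P T'

To find M[T, 'x'], we find productions for T where 'x' is in the predict set (PREDICT(N → α) = (FIRST(α) \ {ε}) ∪ (FOLLOW(N) if α ⇒* ε)).

Relevant sets:
  FIRST(P) = { 'c', 'id', 'num', 'x' }

T → P T': PREDICT = { 'c', 'id', 'num', 'x' }
  'x' is in predict set, so this production goes in M[T, 'x']

M[T, 'x'] = T → P T'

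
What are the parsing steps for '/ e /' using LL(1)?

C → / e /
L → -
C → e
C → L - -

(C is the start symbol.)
Stack is shown with the top on the left.

Stack    Input    Action
------------------------
C $      / e / $  output C → / e /
/ e / $  / e / $  match '/'
e / $    e / $    match 'e'
/ $      / $      match '/'
$        $        accept

The string is accepted.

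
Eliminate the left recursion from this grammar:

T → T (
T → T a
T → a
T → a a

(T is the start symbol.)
T → a T'
T → a a T'
T' → ( T'
T' → a T'
T' → ε

T is directly left-recursive. The standard transformation for
  A → A α₁ | ... | A α_m | β₁ | ... | β_n
is
  A  → β₁ A' | ... | β_n A'
  A' → α₁ A' | ... | α_m A' | ε

T → a becomes T → a T'
T → a a becomes T → a a T'
T → T ( becomes T' → ( T'
T → T a becomes T' → a T'
Add T' → ε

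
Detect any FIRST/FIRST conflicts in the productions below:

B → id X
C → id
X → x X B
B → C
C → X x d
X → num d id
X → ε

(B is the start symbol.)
Yes. B → id X / B → C on { 'id' }

FIRST sets of the non-terminals at (or reachable through a nullable prefix from) the front of some alternative:
  FIRST(C) = { 'id', 'num', 'x' }
  FIRST(X) = { 'num', 'x', ε }

Productions for B:
  B → id X: FIRST = { 'id' }
  B → C: FIRST = { 'id', 'num', 'x' }
Productions for C:
  C → id: FIRST = { 'id' }
  C → X x d: FIRST = { 'num', 'x' }
Productions for X:
  X → x X B: FIRST = { 'x' }
  X → num d id: FIRST = { 'num' }
  X → ε: FIRST = { ε }

Conflict for B: B → id X and B → C
  Overlap: { 'id' }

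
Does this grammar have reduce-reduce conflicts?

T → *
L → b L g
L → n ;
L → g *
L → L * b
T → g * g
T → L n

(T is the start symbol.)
A reduce-reduce conflict occurs when an LR(0) state has two complete items [A → α .] and [B → β .] — both call for a reduction, and with no lookahead the parser cannot choose between them.

Augment with T' → T and build the canonical LR(0) collection (I0 = CLOSURE({[T' → . T]}), then GOTO on every symbol after a dot until no new states appear). It has 17 states:
  I0: { [L → . L * b], [L → . b L g], [L → . g *], [L → . n ;], [T → . *], [T → . L n], [T → . g * g], [T' → . T] }  — shift
  I1: { [T → * .] }  — reduce
  I2: { [L → L . * b], [T → L . n] }  — shift
  I3: { [T' → T .] }  — accept
  I4: { [L → . L * b], [L → . b L g], [L → . g *], [L → . n ;], [L → b . L g] }  — shift
  I5: { [L → g . *], [T → g . * g] }  — shift
  I6: { [L → n . ;] }  — shift
  I7: { [L → n ; .] }  — reduce
  I8: { [L → g * .], [T → g * . g] }  — shift, reduce
  I9: { [T → g * g .] }  — reduce
  I10: { [L → L . * b], [L → b L . g] }  — shift
  I11: { [L → g . *] }  — shift
  I12: { [L → g * .] }  — reduce
  I13: { [L → L * . b] }  — shift
  I14: { [L → b L g .] }  — reduce
  I15: { [L → L * b .] }  — reduce
  I16: { [T → L n .] }  — reduce

No state contains more than one complete item.

Answer: No reduce-reduce conflicts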